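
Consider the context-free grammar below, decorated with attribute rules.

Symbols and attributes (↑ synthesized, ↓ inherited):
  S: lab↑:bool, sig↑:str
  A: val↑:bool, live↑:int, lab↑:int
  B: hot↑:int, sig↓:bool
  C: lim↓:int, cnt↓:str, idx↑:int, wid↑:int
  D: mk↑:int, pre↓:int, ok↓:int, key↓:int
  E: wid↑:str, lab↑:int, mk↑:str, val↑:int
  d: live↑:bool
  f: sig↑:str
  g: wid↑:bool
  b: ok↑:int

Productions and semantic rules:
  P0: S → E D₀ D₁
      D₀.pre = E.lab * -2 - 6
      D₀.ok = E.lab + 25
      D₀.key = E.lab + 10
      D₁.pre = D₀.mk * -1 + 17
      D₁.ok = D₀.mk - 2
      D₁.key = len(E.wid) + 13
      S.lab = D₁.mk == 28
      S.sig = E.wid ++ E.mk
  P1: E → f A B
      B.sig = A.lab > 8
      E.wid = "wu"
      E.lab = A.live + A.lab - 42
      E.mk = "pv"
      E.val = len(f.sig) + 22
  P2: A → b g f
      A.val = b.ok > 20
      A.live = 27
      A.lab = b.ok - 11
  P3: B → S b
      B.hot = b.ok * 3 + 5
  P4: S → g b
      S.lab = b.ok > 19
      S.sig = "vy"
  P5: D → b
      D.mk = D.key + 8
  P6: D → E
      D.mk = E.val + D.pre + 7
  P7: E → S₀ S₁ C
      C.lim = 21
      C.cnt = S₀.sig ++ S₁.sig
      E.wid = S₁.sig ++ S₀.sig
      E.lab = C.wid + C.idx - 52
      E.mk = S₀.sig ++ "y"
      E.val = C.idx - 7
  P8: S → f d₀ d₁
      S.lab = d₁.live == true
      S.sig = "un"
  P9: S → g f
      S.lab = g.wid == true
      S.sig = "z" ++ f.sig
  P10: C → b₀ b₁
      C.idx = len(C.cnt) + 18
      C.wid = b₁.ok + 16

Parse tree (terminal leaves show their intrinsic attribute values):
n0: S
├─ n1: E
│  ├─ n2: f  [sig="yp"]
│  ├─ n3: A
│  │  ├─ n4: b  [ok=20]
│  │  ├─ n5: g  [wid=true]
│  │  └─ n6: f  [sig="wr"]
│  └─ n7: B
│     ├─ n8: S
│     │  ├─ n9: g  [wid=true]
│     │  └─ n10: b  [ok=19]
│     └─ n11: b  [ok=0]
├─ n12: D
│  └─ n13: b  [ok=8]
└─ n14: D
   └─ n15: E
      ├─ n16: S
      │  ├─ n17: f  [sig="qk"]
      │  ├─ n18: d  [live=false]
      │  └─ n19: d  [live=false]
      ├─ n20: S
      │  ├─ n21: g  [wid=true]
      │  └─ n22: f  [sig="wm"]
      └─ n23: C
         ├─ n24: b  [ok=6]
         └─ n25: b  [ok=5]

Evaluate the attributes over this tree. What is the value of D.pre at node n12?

6

1. n2.sig = "yp"  [terminal]
2. n4.ok = 20  [terminal]
3. n5.wid = true  [terminal]
4. n6.sig = "wr"  [terminal]
5. n3.val = false  [b.ok > 20]
6. n3.live = 27  [27]
7. n3.lab = 9  [b.ok - 11]
8. n7.sig = true  [A.lab > 8]
9. n9.wid = true  [terminal]
10. n10.ok = 19  [terminal]
11. n8.lab = false  [b.ok > 19]
12. n8.sig = "vy"  ["vy"]
13. n11.ok = 0  [terminal]
14. n7.hot = 5  [b.ok * 3 + 5]
15. n1.wid = "wu"  ["wu"]
16. n1.lab = -6  [A.live + A.lab - 42]
17. n1.mk = "pv"  ["pv"]
18. n1.val = 24  [len(f.sig) + 22]
19. n12.pre = 6  [E.lab * -2 - 6]
20. n12.ok = 19  [E.lab + 25]
21. n12.key = 4  [E.lab + 10]
22. n13.ok = 8  [terminal]
23. n12.mk = 12  [D.key + 8]
24. n14.pre = 5  [D₀.mk * -1 + 17]
25. n14.ok = 10  [D₀.mk - 2]
26. n14.key = 15  [len(E.wid) + 13]
27. n17.sig = "qk"  [terminal]
28. n18.live = false  [terminal]
29. n19.live = false  [terminal]
30. n16.lab = false  [d₁.live == true]
31. n16.sig = "un"  ["un"]
32. n21.wid = true  [terminal]
33. n22.sig = "wm"  [terminal]
34. n20.lab = true  [g.wid == true]
35. n20.sig = "zwm"  ["z" ++ f.sig]
36. n23.lim = 21  [21]
37. n23.cnt = "unzwm"  [S₀.sig ++ S₁.sig]
38. n24.ok = 6  [terminal]
39. n25.ok = 5  [terminal]
40. n23.idx = 23  [len(C.cnt) + 18]
41. n23.wid = 21  [b₁.ok + 16]
42. n15.wid = "zwmun"  [S₁.sig ++ S₀.sig]
43. n15.lab = -8  [C.wid + C.idx - 52]
44. n15.mk = "uny"  [S₀.sig ++ "y"]
45. n15.val = 16  [C.idx - 7]
46. n14.mk = 28  [E.val + D.pre + 7]
47. n0.lab = true  [D₁.mk == 28]
48. n0.sig = "wupv"  [E.wid ++ E.mk]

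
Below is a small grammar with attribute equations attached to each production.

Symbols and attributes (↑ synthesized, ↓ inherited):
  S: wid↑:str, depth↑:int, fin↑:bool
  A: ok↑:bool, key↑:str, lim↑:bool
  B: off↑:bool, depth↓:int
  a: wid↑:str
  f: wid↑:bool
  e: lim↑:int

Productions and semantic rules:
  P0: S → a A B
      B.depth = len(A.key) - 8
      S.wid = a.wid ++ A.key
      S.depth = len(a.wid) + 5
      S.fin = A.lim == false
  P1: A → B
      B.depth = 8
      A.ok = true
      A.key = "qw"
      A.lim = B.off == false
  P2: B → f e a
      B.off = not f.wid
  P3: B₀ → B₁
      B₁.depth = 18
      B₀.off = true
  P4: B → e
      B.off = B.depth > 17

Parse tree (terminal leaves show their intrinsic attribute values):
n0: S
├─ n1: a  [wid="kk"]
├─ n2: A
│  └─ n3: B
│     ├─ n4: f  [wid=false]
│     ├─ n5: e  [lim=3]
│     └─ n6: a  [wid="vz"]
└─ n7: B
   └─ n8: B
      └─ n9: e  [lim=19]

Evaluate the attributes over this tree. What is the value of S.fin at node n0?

true

1. n1.wid = "kk"  [terminal]
2. n3.depth = 8  [8]
3. n4.wid = false  [terminal]
4. n5.lim = 3  [terminal]
5. n6.wid = "vz"  [terminal]
6. n3.off = true  [not f.wid]
7. n2.ok = true  [true]
8. n2.key = "qw"  ["qw"]
9. n2.lim = false  [B.off == false]
10. n7.depth = -6  [len(A.key) - 8]
11. n8.depth = 18  [18]
12. n9.lim = 19  [terminal]
13. n8.off = true  [B.depth > 17]
14. n7.off = true  [true]
15. n0.wid = "kkqw"  [a.wid ++ A.key]
16. n0.depth = 7  [len(a.wid) + 5]
17. n0.fin = true  [A.lim == false]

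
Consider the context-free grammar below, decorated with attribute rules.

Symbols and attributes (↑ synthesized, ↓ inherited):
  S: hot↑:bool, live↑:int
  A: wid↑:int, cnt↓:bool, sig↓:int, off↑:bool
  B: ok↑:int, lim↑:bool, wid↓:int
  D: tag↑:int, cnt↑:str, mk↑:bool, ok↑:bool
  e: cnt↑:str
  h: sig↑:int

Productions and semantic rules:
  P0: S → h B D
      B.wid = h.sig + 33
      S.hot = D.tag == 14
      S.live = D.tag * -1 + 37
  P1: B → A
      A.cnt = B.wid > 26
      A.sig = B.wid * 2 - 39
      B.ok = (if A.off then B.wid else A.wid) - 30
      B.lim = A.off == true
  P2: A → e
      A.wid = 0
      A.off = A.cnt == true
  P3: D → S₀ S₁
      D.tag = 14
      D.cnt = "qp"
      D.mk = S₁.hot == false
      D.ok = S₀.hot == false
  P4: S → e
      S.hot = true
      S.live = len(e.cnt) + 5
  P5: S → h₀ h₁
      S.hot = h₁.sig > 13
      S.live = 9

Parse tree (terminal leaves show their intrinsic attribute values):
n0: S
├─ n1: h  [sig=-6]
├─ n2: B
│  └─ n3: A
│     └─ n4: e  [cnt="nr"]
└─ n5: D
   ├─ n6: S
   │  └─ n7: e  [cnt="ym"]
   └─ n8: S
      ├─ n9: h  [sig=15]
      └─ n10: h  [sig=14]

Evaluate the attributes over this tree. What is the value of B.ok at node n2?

-3

1. n1.sig = -6  [terminal]
2. n2.wid = 27  [h.sig + 33]
3. n3.cnt = true  [B.wid > 26]
4. n3.sig = 15  [B.wid * 2 - 39]
5. n4.cnt = "nr"  [terminal]
6. n3.wid = 0  [0]
7. n3.off = true  [A.cnt == true]
8. n2.ok = -3  [(if A.off then B.wid else A.wid) - 30]
9. n2.lim = true  [A.off == true]
10. n7.cnt = "ym"  [terminal]
11. n6.hot = true  [true]
12. n6.live = 7  [len(e.cnt) + 5]
13. n9.sig = 15  [terminal]
14. n10.sig = 14  [terminal]
15. n8.hot = true  [h₁.sig > 13]
16. n8.live = 9  [9]
17. n5.tag = 14  [14]
18. n5.cnt = "qp"  ["qp"]
19. n5.mk = false  [S₁.hot == false]
20. n5.ok = false  [S₀.hot == false]
21. n0.hot = true  [D.tag == 14]
22. n0.live = 23  [D.tag * -1 + 37]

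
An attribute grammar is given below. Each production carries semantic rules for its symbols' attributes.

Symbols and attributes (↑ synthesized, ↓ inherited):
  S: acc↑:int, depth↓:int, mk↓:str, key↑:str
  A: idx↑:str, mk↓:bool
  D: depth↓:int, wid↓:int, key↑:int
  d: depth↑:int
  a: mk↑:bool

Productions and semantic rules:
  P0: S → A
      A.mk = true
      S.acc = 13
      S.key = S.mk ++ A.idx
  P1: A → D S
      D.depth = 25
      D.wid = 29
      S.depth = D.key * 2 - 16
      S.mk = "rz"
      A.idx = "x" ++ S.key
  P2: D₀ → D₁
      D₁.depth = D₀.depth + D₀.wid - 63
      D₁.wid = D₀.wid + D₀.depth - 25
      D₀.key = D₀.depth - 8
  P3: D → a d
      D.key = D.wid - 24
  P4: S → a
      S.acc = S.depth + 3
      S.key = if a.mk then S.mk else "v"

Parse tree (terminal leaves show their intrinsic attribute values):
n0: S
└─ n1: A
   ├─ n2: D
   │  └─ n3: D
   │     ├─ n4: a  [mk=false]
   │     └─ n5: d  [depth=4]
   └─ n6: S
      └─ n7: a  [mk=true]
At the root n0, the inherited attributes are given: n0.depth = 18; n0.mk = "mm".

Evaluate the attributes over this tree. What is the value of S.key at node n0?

1. n0.depth = 18  [given at root]
2. n0.mk = "mm"  [given at root]
3. n1.mk = true  [true]
4. n2.depth = 25  [25]
5. n2.wid = 29  [29]
6. n3.depth = -9  [D₀.depth + D₀.wid - 63]
7. n3.wid = 29  [D₀.wid + D₀.depth - 25]
8. n4.mk = false  [terminal]
9. n5.depth = 4  [terminal]
10. n3.key = 5  [D.wid - 24]
11. n2.key = 17  [D₀.depth - 8]
12. n6.depth = 18  [D.key * 2 - 16]
13. n6.mk = "rz"  ["rz"]
14. n7.mk = true  [terminal]
15. n6.acc = 21  [S.depth + 3]
16. n6.key = "rz"  [if a.mk then S.mk else "v"]
17. n1.idx = "xrz"  ["x" ++ S.key]
18. n0.acc = 13  [13]
19. n0.key = "mmxrz"  [S.mk ++ A.idx]

"mmxrz"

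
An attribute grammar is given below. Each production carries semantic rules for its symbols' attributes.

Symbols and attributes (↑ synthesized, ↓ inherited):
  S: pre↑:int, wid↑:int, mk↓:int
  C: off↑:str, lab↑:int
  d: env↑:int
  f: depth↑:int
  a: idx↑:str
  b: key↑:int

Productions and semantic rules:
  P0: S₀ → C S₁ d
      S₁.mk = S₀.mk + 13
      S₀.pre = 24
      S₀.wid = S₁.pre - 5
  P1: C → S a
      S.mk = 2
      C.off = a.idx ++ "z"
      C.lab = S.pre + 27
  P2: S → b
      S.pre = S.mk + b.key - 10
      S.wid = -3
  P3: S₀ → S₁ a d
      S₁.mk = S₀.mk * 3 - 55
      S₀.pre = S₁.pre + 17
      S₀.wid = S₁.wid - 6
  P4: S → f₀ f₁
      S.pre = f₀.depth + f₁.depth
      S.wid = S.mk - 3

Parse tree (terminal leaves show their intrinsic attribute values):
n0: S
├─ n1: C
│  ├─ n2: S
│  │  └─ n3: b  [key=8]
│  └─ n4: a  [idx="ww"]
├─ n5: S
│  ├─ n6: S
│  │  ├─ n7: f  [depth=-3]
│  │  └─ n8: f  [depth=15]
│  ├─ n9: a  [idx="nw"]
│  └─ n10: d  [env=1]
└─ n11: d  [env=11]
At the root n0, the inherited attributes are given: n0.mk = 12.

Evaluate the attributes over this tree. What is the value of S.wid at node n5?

11

1. n0.mk = 12  [given at root]
2. n2.mk = 2  [2]
3. n3.key = 8  [terminal]
4. n2.pre = 0  [S.mk + b.key - 10]
5. n2.wid = -3  [-3]
6. n4.idx = "ww"  [terminal]
7. n1.off = "wwz"  [a.idx ++ "z"]
8. n1.lab = 27  [S.pre + 27]
9. n5.mk = 25  [S₀.mk + 13]
10. n6.mk = 20  [S₀.mk * 3 - 55]
11. n7.depth = -3  [terminal]
12. n8.depth = 15  [terminal]
13. n6.pre = 12  [f₀.depth + f₁.depth]
14. n6.wid = 17  [S.mk - 3]
15. n9.idx = "nw"  [terminal]
16. n10.env = 1  [terminal]
17. n5.pre = 29  [S₁.pre + 17]
18. n5.wid = 11  [S₁.wid - 6]
19. n11.env = 11  [terminal]
20. n0.pre = 24  [24]
21. n0.wid = 24  [S₁.pre - 5]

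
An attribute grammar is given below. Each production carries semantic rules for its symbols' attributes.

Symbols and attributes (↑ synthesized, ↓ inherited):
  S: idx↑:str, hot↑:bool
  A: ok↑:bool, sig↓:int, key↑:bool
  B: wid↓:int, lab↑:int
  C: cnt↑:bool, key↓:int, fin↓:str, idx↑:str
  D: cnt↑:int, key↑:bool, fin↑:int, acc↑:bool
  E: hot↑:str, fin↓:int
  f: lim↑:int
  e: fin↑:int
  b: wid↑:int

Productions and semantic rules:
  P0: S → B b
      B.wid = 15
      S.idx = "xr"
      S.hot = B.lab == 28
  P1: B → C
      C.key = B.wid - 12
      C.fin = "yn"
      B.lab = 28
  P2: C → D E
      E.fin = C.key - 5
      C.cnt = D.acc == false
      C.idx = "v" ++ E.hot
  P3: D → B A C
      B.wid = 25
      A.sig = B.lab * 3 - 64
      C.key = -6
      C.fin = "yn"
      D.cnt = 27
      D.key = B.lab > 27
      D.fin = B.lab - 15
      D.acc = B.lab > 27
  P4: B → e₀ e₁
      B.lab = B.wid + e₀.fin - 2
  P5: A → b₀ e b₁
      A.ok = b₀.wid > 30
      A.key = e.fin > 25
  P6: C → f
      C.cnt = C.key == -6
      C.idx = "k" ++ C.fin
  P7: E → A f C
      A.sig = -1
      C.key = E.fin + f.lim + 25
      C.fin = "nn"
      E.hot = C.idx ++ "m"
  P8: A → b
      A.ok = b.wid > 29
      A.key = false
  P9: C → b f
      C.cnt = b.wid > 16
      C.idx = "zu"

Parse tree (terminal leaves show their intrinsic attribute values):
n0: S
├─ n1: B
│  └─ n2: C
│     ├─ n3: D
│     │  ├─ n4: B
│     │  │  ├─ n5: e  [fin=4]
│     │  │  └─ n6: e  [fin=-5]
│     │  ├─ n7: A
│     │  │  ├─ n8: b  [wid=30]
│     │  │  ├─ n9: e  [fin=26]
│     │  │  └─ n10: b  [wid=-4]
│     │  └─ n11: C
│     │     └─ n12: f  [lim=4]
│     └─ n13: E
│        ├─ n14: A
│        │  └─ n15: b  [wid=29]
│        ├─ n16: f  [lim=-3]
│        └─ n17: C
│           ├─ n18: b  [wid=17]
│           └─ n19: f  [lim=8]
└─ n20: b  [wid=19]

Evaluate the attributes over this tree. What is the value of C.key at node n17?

1. n1.wid = 15  [15]
2. n2.key = 3  [B.wid - 12]
3. n2.fin = "yn"  ["yn"]
4. n4.wid = 25  [25]
5. n5.fin = 4  [terminal]
6. n6.fin = -5  [terminal]
7. n4.lab = 27  [B.wid + e₀.fin - 2]
8. n7.sig = 17  [B.lab * 3 - 64]
9. n8.wid = 30  [terminal]
10. n9.fin = 26  [terminal]
11. n10.wid = -4  [terminal]
12. n7.ok = false  [b₀.wid > 30]
13. n7.key = true  [e.fin > 25]
14. n11.key = -6  [-6]
15. n11.fin = "yn"  ["yn"]
16. n12.lim = 4  [terminal]
17. n11.cnt = true  [C.key == -6]
18. n11.idx = "kyn"  ["k" ++ C.fin]
19. n3.cnt = 27  [27]
20. n3.key = false  [B.lab > 27]
21. n3.fin = 12  [B.lab - 15]
22. n3.acc = false  [B.lab > 27]
23. n13.fin = -2  [C.key - 5]
24. n14.sig = -1  [-1]
25. n15.wid = 29  [terminal]
26. n14.ok = false  [b.wid > 29]
27. n14.key = false  [false]
28. n16.lim = -3  [terminal]
29. n17.key = 20  [E.fin + f.lim + 25]
30. n17.fin = "nn"  ["nn"]
31. n18.wid = 17  [terminal]
32. n19.lim = 8  [terminal]
33. n17.cnt = true  [b.wid > 16]
34. n17.idx = "zu"  ["zu"]
35. n13.hot = "zum"  [C.idx ++ "m"]
36. n2.cnt = true  [D.acc == false]
37. n2.idx = "vzum"  ["v" ++ E.hot]
38. n1.lab = 28  [28]
39. n20.wid = 19  [terminal]
40. n0.idx = "xr"  ["xr"]
41. n0.hot = true  [B.lab == 28]

20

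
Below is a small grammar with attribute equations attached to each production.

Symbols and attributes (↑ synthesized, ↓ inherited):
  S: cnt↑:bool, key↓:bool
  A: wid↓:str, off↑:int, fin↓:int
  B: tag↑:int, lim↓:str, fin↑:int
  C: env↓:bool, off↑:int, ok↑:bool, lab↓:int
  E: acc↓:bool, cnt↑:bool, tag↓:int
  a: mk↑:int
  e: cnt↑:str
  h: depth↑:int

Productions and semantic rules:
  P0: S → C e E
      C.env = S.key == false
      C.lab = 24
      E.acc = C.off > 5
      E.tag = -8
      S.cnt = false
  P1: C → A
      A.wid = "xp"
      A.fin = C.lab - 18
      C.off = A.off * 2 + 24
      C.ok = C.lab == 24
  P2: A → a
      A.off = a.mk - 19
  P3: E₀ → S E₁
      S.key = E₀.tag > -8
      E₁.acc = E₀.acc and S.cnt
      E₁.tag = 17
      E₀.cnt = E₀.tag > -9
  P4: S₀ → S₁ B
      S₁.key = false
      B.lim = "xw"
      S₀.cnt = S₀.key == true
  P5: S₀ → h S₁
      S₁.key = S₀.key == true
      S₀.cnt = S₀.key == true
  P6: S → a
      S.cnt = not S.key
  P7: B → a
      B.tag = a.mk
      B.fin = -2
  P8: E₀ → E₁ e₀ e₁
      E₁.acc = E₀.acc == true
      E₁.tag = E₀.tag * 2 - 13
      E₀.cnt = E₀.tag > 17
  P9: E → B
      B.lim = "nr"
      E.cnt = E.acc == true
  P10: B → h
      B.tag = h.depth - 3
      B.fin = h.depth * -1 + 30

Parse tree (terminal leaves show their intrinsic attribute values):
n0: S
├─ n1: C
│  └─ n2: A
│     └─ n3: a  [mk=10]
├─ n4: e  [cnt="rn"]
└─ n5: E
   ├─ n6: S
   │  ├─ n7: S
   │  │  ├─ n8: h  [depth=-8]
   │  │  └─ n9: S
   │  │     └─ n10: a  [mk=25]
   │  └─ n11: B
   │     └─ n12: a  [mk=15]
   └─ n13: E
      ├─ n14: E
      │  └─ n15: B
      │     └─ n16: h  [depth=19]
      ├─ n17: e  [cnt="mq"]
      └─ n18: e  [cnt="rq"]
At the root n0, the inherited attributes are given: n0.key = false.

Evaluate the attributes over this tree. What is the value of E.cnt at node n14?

1. n0.key = false  [given at root]
2. n1.env = true  [S.key == false]
3. n1.lab = 24  [24]
4. n2.wid = "xp"  ["xp"]
5. n2.fin = 6  [C.lab - 18]
6. n3.mk = 10  [terminal]
7. n2.off = -9  [a.mk - 19]
8. n1.off = 6  [A.off * 2 + 24]
9. n1.ok = true  [C.lab == 24]
10. n4.cnt = "rn"  [terminal]
11. n5.acc = true  [C.off > 5]
12. n5.tag = -8  [-8]
13. n6.key = false  [E₀.tag > -8]
14. n7.key = false  [false]
15. n8.depth = -8  [terminal]
16. n9.key = false  [S₀.key == true]
17. n10.mk = 25  [terminal]
18. n9.cnt = true  [not S.key]
19. n7.cnt = false  [S₀.key == true]
20. n11.lim = "xw"  ["xw"]
21. n12.mk = 15  [terminal]
22. n11.tag = 15  [a.mk]
23. n11.fin = -2  [-2]
24. n6.cnt = false  [S₀.key == true]
25. n13.acc = false  [E₀.acc and S.cnt]
26. n13.tag = 17  [17]
27. n14.acc = false  [E₀.acc == true]
28. n14.tag = 21  [E₀.tag * 2 - 13]
29. n15.lim = "nr"  ["nr"]
30. n16.depth = 19  [terminal]
31. n15.tag = 16  [h.depth - 3]
32. n15.fin = 11  [h.depth * -1 + 30]
33. n14.cnt = false  [E.acc == true]
34. n17.cnt = "mq"  [terminal]
35. n18.cnt = "rq"  [terminal]
36. n13.cnt = false  [E₀.tag > 17]
37. n5.cnt = true  [E₀.tag > -9]
38. n0.cnt = false  [false]

false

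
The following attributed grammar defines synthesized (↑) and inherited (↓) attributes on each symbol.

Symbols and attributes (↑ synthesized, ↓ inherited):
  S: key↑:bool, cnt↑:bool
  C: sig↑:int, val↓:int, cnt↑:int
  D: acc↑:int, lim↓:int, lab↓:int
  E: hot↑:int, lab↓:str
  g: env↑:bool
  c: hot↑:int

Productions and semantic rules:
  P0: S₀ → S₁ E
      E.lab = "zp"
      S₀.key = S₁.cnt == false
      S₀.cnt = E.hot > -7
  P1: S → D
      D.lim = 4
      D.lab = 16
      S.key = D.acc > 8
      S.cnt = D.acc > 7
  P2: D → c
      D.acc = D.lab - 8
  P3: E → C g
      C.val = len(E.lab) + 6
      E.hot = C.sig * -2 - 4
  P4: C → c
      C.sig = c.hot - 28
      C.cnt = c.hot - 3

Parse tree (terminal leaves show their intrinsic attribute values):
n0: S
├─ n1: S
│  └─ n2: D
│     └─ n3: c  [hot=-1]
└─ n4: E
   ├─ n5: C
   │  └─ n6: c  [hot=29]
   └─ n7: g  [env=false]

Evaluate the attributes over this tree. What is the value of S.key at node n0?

false

1. n2.lim = 4  [4]
2. n2.lab = 16  [16]
3. n3.hot = -1  [terminal]
4. n2.acc = 8  [D.lab - 8]
5. n1.key = false  [D.acc > 8]
6. n1.cnt = true  [D.acc > 7]
7. n4.lab = "zp"  ["zp"]
8. n5.val = 8  [len(E.lab) + 6]
9. n6.hot = 29  [terminal]
10. n5.sig = 1  [c.hot - 28]
11. n5.cnt = 26  [c.hot - 3]
12. n7.env = false  [terminal]
13. n4.hot = -6  [C.sig * -2 - 4]
14. n0.key = false  [S₁.cnt == false]
15. n0.cnt = true  [E.hot > -7]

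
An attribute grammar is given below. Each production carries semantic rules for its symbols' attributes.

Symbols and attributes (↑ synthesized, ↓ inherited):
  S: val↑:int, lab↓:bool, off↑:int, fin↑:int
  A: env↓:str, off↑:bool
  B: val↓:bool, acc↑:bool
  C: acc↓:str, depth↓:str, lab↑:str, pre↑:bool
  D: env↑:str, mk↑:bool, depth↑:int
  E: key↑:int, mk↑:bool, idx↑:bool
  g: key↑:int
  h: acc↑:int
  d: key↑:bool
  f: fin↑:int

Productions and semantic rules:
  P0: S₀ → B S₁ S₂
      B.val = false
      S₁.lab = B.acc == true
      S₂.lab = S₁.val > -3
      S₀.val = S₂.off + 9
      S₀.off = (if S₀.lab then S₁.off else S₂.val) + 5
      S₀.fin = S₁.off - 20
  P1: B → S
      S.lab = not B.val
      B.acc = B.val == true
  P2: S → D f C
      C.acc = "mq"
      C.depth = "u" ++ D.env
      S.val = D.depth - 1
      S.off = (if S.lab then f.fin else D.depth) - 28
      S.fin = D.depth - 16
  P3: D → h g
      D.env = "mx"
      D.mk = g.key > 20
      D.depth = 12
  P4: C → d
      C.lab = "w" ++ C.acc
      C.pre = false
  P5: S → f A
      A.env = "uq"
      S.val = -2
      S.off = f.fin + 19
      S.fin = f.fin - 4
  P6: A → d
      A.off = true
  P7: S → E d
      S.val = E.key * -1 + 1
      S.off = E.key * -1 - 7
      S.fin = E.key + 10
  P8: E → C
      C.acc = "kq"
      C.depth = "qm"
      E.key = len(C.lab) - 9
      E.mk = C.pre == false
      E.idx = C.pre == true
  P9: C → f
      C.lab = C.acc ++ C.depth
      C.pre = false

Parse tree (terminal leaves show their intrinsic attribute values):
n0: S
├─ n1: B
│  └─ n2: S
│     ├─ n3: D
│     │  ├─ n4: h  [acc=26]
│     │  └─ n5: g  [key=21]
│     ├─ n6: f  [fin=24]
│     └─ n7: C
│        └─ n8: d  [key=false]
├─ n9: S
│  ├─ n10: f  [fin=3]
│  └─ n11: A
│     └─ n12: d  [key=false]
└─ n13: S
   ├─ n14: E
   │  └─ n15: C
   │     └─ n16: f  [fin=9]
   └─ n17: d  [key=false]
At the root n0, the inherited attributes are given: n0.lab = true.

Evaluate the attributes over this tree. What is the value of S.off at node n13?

-2

1. n0.lab = true  [given at root]
2. n1.val = false  [false]
3. n2.lab = true  [not B.val]
4. n4.acc = 26  [terminal]
5. n5.key = 21  [terminal]
6. n3.env = "mx"  ["mx"]
7. n3.mk = true  [g.key > 20]
8. n3.depth = 12  [12]
9. n6.fin = 24  [terminal]
10. n7.acc = "mq"  ["mq"]
11. n7.depth = "umx"  ["u" ++ D.env]
12. n8.key = false  [terminal]
13. n7.lab = "wmq"  ["w" ++ C.acc]
14. n7.pre = false  [false]
15. n2.val = 11  [D.depth - 1]
16. n2.off = -4  [(if S.lab then f.fin else D.depth) - 28]
17. n2.fin = -4  [D.depth - 16]
18. n1.acc = false  [B.val == true]
19. n9.lab = false  [B.acc == true]
20. n10.fin = 3  [terminal]
21. n11.env = "uq"  ["uq"]
22. n12.key = false  [terminal]
23. n11.off = true  [true]
24. n9.val = -2  [-2]
25. n9.off = 22  [f.fin + 19]
26. n9.fin = -1  [f.fin - 4]
27. n13.lab = true  [S₁.val > -3]
28. n15.acc = "kq"  ["kq"]
29. n15.depth = "qm"  ["qm"]
30. n16.fin = 9  [terminal]
31. n15.lab = "kqqm"  [C.acc ++ C.depth]
32. n15.pre = false  [false]
33. n14.key = -5  [len(C.lab) - 9]
34. n14.mk = true  [C.pre == false]
35. n14.idx = false  [C.pre == true]
36. n17.key = false  [terminal]
37. n13.val = 6  [E.key * -1 + 1]
38. n13.off = -2  [E.key * -1 - 7]
39. n13.fin = 5  [E.key + 10]
40. n0.val = 7  [S₂.off + 9]
41. n0.off = 27  [(if S₀.lab then S₁.off else S₂.val) + 5]
42. n0.fin = 2  [S₁.off - 20]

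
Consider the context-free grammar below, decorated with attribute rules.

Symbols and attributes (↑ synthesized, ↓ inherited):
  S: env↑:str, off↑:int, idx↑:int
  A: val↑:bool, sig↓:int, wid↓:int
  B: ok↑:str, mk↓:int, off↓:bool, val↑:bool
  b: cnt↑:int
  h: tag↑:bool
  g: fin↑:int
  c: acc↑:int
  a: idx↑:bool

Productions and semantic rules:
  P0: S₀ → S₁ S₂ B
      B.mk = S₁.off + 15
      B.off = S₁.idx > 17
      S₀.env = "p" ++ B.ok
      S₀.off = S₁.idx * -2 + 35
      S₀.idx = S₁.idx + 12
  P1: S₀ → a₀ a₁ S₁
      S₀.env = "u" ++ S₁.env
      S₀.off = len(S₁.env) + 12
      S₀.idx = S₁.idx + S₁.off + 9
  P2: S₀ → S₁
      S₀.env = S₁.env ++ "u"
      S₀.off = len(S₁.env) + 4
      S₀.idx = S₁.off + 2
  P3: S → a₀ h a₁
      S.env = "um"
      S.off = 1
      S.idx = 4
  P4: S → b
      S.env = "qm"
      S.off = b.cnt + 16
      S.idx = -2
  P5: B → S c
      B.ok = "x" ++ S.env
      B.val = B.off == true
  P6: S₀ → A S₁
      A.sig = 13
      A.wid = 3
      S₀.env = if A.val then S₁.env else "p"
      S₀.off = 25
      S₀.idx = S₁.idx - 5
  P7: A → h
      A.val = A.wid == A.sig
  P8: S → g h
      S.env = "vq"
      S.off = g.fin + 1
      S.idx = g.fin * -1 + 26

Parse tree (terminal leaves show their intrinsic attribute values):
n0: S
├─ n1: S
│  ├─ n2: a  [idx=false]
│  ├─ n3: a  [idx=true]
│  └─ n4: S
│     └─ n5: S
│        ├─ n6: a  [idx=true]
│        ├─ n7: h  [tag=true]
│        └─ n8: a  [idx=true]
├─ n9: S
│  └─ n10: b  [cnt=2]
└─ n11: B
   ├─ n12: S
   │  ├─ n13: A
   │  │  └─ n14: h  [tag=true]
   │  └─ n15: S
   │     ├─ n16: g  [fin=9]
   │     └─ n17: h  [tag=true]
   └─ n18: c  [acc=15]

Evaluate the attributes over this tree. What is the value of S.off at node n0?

1. n2.idx = false  [terminal]
2. n3.idx = true  [terminal]
3. n6.idx = true  [terminal]
4. n7.tag = true  [terminal]
5. n8.idx = true  [terminal]
6. n5.env = "um"  ["um"]
7. n5.off = 1  [1]
8. n5.idx = 4  [4]
9. n4.env = "umu"  [S₁.env ++ "u"]
10. n4.off = 6  [len(S₁.env) + 4]
11. n4.idx = 3  [S₁.off + 2]
12. n1.env = "uumu"  ["u" ++ S₁.env]
13. n1.off = 15  [len(S₁.env) + 12]
14. n1.idx = 18  [S₁.idx + S₁.off + 9]
15. n10.cnt = 2  [terminal]
16. n9.env = "qm"  ["qm"]
17. n9.off = 18  [b.cnt + 16]
18. n9.idx = -2  [-2]
19. n11.mk = 30  [S₁.off + 15]
20. n11.off = true  [S₁.idx > 17]
21. n13.sig = 13  [13]
22. n13.wid = 3  [3]
23. n14.tag = true  [terminal]
24. n13.val = false  [A.wid == A.sig]
25. n16.fin = 9  [terminal]
26. n17.tag = true  [terminal]
27. n15.env = "vq"  ["vq"]
28. n15.off = 10  [g.fin + 1]
29. n15.idx = 17  [g.fin * -1 + 26]
30. n12.env = "p"  [if A.val then S₁.env else "p"]
31. n12.off = 25  [25]
32. n12.idx = 12  [S₁.idx - 5]
33. n18.acc = 15  [terminal]
34. n11.ok = "xp"  ["x" ++ S.env]
35. n11.val = true  [B.off == true]
36. n0.env = "pxp"  ["p" ++ B.ok]
37. n0.off = -1  [S₁.idx * -2 + 35]
38. n0.idx = 30  [S₁.idx + 12]

-1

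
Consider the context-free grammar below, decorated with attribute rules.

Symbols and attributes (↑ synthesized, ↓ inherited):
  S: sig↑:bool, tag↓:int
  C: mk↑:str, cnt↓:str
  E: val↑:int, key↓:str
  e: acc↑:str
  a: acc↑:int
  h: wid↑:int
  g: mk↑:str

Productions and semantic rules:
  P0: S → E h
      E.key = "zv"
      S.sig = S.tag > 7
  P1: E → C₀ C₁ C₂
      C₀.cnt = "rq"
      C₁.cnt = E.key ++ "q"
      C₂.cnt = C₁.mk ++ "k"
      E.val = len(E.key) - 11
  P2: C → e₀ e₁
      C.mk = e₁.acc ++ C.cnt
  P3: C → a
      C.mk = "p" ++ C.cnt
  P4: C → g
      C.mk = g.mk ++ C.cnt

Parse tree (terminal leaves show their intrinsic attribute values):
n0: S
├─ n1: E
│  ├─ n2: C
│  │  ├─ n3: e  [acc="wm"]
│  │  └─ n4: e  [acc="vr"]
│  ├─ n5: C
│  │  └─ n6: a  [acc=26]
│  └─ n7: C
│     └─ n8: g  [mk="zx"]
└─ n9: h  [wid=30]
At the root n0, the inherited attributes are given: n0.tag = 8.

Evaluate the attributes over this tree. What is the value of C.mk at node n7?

"zxpzvqk"

1. n0.tag = 8  [given at root]
2. n1.key = "zv"  ["zv"]
3. n2.cnt = "rq"  ["rq"]
4. n3.acc = "wm"  [terminal]
5. n4.acc = "vr"  [terminal]
6. n2.mk = "vrrq"  [e₁.acc ++ C.cnt]
7. n5.cnt = "zvq"  [E.key ++ "q"]
8. n6.acc = 26  [terminal]
9. n5.mk = "pzvq"  ["p" ++ C.cnt]
10. n7.cnt = "pzvqk"  [C₁.mk ++ "k"]
11. n8.mk = "zx"  [terminal]
12. n7.mk = "zxpzvqk"  [g.mk ++ C.cnt]
13. n1.val = -9  [len(E.key) - 11]
14. n9.wid = 30  [terminal]
15. n0.sig = true  [S.tag > 7]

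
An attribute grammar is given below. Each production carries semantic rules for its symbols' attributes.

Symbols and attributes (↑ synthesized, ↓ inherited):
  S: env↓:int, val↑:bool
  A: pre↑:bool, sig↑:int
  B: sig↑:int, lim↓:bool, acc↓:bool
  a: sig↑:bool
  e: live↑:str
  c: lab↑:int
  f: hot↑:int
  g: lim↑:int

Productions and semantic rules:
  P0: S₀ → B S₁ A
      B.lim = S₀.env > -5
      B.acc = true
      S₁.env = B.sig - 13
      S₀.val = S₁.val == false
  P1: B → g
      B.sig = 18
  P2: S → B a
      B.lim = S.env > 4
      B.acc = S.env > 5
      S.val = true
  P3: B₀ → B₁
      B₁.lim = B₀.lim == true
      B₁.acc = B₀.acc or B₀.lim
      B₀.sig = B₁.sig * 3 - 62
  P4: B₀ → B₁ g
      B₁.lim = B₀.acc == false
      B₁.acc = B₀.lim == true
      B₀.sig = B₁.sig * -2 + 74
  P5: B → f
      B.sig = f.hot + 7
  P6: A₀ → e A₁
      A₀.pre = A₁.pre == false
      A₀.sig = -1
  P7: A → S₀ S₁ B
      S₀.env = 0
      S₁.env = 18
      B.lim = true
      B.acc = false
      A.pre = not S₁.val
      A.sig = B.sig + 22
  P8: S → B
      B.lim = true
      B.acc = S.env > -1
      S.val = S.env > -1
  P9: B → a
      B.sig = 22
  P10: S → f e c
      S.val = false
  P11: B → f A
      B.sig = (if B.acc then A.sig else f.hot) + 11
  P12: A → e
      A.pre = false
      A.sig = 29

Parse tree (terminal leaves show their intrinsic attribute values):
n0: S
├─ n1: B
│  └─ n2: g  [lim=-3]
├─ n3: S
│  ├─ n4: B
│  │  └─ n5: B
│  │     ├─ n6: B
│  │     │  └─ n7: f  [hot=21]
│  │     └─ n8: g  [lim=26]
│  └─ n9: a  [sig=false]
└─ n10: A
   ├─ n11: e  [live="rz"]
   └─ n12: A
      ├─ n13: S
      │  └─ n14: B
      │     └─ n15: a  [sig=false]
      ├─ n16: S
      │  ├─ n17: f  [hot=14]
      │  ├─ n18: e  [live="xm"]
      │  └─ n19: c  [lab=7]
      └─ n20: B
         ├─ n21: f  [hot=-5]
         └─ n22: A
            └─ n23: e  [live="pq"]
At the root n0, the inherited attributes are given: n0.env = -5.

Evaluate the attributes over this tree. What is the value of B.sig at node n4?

1. n0.env = -5  [given at root]
2. n1.lim = false  [S₀.env > -5]
3. n1.acc = true  [true]
4. n2.lim = -3  [terminal]
5. n1.sig = 18  [18]
6. n3.env = 5  [B.sig - 13]
7. n4.lim = true  [S.env > 4]
8. n4.acc = false  [S.env > 5]
9. n5.lim = true  [B₀.lim == true]
10. n5.acc = true  [B₀.acc or B₀.lim]
11. n6.lim = false  [B₀.acc == false]
12. n6.acc = true  [B₀.lim == true]
13. n7.hot = 21  [terminal]
14. n6.sig = 28  [f.hot + 7]
15. n8.lim = 26  [terminal]
16. n5.sig = 18  [B₁.sig * -2 + 74]
17. n4.sig = -8  [B₁.sig * 3 - 62]
18. n9.sig = false  [terminal]
19. n3.val = true  [true]
20. n11.live = "rz"  [terminal]
21. n13.env = 0  [0]
22. n14.lim = true  [true]
23. n14.acc = true  [S.env > -1]
24. n15.sig = false  [terminal]
25. n14.sig = 22  [22]
26. n13.val = true  [S.env > -1]
27. n16.env = 18  [18]
28. n17.hot = 14  [terminal]
29. n18.live = "xm"  [terminal]
30. n19.lab = 7  [terminal]
31. n16.val = false  [false]
32. n20.lim = true  [true]
33. n20.acc = false  [false]
34. n21.hot = -5  [terminal]
35. n23.live = "pq"  [terminal]
36. n22.pre = false  [false]
37. n22.sig = 29  [29]
38. n20.sig = 6  [(if B.acc then A.sig else f.hot) + 11]
39. n12.pre = true  [not S₁.val]
40. n12.sig = 28  [B.sig + 22]
41. n10.pre = false  [A₁.pre == false]
42. n10.sig = -1  [-1]
43. n0.val = false  [S₁.val == false]

-8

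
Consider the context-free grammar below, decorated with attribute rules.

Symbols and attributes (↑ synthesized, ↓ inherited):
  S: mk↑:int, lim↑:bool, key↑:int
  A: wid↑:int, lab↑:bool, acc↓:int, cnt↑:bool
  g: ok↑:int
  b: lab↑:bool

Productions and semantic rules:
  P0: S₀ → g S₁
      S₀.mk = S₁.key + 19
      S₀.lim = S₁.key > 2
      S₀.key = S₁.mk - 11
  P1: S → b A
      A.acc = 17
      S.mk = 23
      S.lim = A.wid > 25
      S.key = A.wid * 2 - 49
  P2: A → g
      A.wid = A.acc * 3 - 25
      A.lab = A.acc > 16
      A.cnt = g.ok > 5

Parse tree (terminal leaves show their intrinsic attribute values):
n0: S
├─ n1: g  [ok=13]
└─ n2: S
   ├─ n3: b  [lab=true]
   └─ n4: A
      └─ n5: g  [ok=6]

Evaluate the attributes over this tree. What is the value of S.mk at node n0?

22

1. n1.ok = 13  [terminal]
2. n3.lab = true  [terminal]
3. n4.acc = 17  [17]
4. n5.ok = 6  [terminal]
5. n4.wid = 26  [A.acc * 3 - 25]
6. n4.lab = true  [A.acc > 16]
7. n4.cnt = true  [g.ok > 5]
8. n2.mk = 23  [23]
9. n2.lim = true  [A.wid > 25]
10. n2.key = 3  [A.wid * 2 - 49]
11. n0.mk = 22  [S₁.key + 19]
12. n0.lim = true  [S₁.key > 2]
13. n0.key = 12  [S₁.mk - 11]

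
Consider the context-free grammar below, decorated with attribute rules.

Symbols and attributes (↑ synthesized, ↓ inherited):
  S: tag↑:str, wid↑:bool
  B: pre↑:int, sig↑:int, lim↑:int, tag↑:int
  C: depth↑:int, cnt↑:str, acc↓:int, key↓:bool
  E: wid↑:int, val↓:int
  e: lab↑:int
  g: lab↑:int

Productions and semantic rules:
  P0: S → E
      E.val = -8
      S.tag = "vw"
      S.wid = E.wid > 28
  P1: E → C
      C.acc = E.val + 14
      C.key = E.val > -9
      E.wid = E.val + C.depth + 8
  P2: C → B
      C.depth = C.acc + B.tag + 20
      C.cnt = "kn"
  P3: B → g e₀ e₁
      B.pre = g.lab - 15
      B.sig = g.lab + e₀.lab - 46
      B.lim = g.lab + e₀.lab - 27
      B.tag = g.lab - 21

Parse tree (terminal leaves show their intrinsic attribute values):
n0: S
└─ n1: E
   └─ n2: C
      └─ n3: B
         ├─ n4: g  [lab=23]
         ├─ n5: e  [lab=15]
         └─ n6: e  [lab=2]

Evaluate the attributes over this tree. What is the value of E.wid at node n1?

1. n1.val = -8  [-8]
2. n2.acc = 6  [E.val + 14]
3. n2.key = true  [E.val > -9]
4. n4.lab = 23  [terminal]
5. n5.lab = 15  [terminal]
6. n6.lab = 2  [terminal]
7. n3.pre = 8  [g.lab - 15]
8. n3.sig = -8  [g.lab + e₀.lab - 46]
9. n3.lim = 11  [g.lab + e₀.lab - 27]
10. n3.tag = 2  [g.lab - 21]
11. n2.depth = 28  [C.acc + B.tag + 20]
12. n2.cnt = "kn"  ["kn"]
13. n1.wid = 28  [E.val + C.depth + 8]
14. n0.tag = "vw"  ["vw"]
15. n0.wid = false  [E.wid > 28]

28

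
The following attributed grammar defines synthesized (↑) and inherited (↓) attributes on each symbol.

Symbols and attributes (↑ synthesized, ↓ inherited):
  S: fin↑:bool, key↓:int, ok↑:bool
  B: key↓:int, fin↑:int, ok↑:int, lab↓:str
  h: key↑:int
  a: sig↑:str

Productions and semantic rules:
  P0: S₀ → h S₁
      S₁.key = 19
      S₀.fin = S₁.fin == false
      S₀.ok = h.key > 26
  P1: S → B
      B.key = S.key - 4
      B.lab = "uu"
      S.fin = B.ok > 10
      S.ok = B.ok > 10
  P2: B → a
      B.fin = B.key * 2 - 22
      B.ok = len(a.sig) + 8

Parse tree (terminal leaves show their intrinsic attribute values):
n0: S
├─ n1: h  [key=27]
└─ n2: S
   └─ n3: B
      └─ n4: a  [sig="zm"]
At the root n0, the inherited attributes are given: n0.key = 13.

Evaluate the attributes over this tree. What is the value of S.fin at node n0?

1. n0.key = 13  [given at root]
2. n1.key = 27  [terminal]
3. n2.key = 19  [19]
4. n3.key = 15  [S.key - 4]
5. n3.lab = "uu"  ["uu"]
6. n4.sig = "zm"  [terminal]
7. n3.fin = 8  [B.key * 2 - 22]
8. n3.ok = 10  [len(a.sig) + 8]
9. n2.fin = false  [B.ok > 10]
10. n2.ok = false  [B.ok > 10]
11. n0.fin = true  [S₁.fin == false]
12. n0.ok = true  [h.key > 26]

true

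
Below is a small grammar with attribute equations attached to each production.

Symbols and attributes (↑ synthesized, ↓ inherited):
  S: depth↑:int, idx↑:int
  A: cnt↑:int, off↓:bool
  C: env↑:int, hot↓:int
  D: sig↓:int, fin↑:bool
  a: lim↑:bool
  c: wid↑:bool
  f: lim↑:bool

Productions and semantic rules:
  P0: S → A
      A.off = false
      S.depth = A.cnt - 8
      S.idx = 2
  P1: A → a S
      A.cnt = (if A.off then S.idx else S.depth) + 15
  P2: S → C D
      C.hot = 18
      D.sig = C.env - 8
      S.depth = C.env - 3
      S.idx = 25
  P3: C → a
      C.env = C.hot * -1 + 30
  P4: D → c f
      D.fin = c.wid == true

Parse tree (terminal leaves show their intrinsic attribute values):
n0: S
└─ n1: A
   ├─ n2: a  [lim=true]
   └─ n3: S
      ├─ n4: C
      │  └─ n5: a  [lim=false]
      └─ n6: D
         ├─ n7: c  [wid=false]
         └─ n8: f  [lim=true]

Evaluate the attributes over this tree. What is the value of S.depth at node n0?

1. n1.off = false  [false]
2. n2.lim = true  [terminal]
3. n4.hot = 18  [18]
4. n5.lim = false  [terminal]
5. n4.env = 12  [C.hot * -1 + 30]
6. n6.sig = 4  [C.env - 8]
7. n7.wid = false  [terminal]
8. n8.lim = true  [terminal]
9. n6.fin = false  [c.wid == true]
10. n3.depth = 9  [C.env - 3]
11. n3.idx = 25  [25]
12. n1.cnt = 24  [(if A.off then S.idx else S.depth) + 15]
13. n0.depth = 16  [A.cnt - 8]
14. n0.idx = 2  [2]

16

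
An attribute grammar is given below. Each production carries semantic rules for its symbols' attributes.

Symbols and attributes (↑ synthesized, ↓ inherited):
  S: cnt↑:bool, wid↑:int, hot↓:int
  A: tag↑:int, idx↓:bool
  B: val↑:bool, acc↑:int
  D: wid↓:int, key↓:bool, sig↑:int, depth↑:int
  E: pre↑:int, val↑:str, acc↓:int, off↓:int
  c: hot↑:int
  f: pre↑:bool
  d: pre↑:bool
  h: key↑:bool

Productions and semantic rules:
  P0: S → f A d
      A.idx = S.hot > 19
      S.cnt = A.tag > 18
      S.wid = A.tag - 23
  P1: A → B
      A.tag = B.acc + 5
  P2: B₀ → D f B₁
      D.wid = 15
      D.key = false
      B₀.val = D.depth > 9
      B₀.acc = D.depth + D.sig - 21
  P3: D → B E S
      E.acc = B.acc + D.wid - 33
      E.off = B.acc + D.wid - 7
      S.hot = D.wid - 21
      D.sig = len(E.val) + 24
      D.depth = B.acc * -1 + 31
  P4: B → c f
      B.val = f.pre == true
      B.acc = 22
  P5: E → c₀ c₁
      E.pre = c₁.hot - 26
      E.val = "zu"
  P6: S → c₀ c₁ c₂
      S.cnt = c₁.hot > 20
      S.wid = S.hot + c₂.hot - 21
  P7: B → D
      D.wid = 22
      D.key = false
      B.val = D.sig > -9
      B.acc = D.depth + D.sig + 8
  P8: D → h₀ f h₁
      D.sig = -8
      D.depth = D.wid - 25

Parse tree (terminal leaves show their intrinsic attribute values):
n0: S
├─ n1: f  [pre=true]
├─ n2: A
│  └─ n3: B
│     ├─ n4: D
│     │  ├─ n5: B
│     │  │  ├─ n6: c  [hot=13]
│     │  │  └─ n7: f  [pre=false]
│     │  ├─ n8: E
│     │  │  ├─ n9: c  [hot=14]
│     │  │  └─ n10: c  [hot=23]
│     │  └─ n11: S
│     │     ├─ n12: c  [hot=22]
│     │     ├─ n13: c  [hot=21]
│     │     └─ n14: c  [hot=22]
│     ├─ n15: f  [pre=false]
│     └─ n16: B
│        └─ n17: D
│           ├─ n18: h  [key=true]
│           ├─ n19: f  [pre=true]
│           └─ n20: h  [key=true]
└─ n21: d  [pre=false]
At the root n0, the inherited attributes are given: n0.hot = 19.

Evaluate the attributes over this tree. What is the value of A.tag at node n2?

1. n0.hot = 19  [given at root]
2. n1.pre = true  [terminal]
3. n2.idx = false  [S.hot > 19]
4. n4.wid = 15  [15]
5. n4.key = false  [false]
6. n6.hot = 13  [terminal]
7. n7.pre = false  [terminal]
8. n5.val = false  [f.pre == true]
9. n5.acc = 22  [22]
10. n8.acc = 4  [B.acc + D.wid - 33]
11. n8.off = 30  [B.acc + D.wid - 7]
12. n9.hot = 14  [terminal]
13. n10.hot = 23  [terminal]
14. n8.pre = -3  [c₁.hot - 26]
15. n8.val = "zu"  ["zu"]
16. n11.hot = -6  [D.wid - 21]
17. n12.hot = 22  [terminal]
18. n13.hot = 21  [terminal]
19. n14.hot = 22  [terminal]
20. n11.cnt = true  [c₁.hot > 20]
21. n11.wid = -5  [S.hot + c₂.hot - 21]
22. n4.sig = 26  [len(E.val) + 24]
23. n4.depth = 9  [B.acc * -1 + 31]
24. n15.pre = false  [terminal]
25. n17.wid = 22  [22]
26. n17.key = false  [false]
27. n18.key = true  [terminal]
28. n19.pre = true  [terminal]
29. n20.key = true  [terminal]
30. n17.sig = -8  [-8]
31. n17.depth = -3  [D.wid - 25]
32. n16.val = true  [D.sig > -9]
33. n16.acc = -3  [D.depth + D.sig + 8]
34. n3.val = false  [D.depth > 9]
35. n3.acc = 14  [D.depth + D.sig - 21]
36. n2.tag = 19  [B.acc + 5]
37. n21.pre = false  [terminal]
38. n0.cnt = true  [A.tag > 18]
39. n0.wid = -4  [A.tag - 23]

19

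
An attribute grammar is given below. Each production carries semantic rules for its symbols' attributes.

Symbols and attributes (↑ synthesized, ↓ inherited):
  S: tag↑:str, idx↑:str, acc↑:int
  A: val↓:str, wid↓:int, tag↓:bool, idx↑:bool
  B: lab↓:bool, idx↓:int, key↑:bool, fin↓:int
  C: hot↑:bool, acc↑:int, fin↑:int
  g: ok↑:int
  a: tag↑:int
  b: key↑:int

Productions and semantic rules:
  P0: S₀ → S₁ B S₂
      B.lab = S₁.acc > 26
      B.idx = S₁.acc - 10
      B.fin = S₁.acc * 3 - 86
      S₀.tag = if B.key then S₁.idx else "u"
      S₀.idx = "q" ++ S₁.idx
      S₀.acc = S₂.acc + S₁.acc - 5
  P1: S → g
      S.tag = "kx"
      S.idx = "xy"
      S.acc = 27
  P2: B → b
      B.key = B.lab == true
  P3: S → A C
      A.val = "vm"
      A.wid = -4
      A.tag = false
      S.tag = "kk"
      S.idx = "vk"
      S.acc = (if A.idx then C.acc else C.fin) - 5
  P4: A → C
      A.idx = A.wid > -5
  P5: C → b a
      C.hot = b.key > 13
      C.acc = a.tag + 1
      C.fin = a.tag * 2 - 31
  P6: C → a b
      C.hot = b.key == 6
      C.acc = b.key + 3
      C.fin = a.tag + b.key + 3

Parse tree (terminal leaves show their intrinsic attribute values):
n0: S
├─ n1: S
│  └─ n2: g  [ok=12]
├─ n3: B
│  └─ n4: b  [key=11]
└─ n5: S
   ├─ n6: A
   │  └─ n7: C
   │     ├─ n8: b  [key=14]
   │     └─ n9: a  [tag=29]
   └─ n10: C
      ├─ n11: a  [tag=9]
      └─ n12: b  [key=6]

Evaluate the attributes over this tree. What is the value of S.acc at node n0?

26

1. n2.ok = 12  [terminal]
2. n1.tag = "kx"  ["kx"]
3. n1.idx = "xy"  ["xy"]
4. n1.acc = 27  [27]
5. n3.lab = true  [S₁.acc > 26]
6. n3.idx = 17  [S₁.acc - 10]
7. n3.fin = -5  [S₁.acc * 3 - 86]
8. n4.key = 11  [terminal]
9. n3.key = true  [B.lab == true]
10. n6.val = "vm"  ["vm"]
11. n6.wid = -4  [-4]
12. n6.tag = false  [false]
13. n8.key = 14  [terminal]
14. n9.tag = 29  [terminal]
15. n7.hot = true  [b.key > 13]
16. n7.acc = 30  [a.tag + 1]
17. n7.fin = 27  [a.tag * 2 - 31]
18. n6.idx = true  [A.wid > -5]
19. n11.tag = 9  [terminal]
20. n12.key = 6  [terminal]
21. n10.hot = true  [b.key == 6]
22. n10.acc = 9  [b.key + 3]
23. n10.fin = 18  [a.tag + b.key + 3]
24. n5.tag = "kk"  ["kk"]
25. n5.idx = "vk"  ["vk"]
26. n5.acc = 4  [(if A.idx then C.acc else C.fin) - 5]
27. n0.tag = "xy"  [if B.key then S₁.idx else "u"]
28. n0.idx = "qxy"  ["q" ++ S₁.idx]
29. n0.acc = 26  [S₂.acc + S₁.acc - 5]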